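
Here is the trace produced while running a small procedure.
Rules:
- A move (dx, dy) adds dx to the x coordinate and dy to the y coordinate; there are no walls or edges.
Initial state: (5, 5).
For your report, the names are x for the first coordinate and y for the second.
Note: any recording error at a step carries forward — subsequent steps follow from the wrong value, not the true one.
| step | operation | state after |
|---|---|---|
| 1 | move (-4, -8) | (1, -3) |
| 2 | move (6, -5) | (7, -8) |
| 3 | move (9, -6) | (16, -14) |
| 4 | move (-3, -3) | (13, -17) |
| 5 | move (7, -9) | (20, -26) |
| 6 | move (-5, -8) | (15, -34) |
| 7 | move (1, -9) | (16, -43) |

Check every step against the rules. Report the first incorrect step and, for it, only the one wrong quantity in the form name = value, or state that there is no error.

no error

Step 1: x = 5 + (-4) = 1, y = 5 + (-8) = -3 — exactly as logged.
Step 2: x = 1 + (6) = 7, y = -3 + (-5) = -8 — agrees with the trace.
Step 3: x = 7 + (9) = 16, y = -8 + (-6) = -14 — consistent with the trace.
Step 4: x = 16 + (-3) = 13, y = -14 + (-3) = -17 — consistent with the trace.
Step 5: x = 13 + (7) = 20, y = -17 + (-9) = -26 — no discrepancy.
Step 6: x = 20 + (-5) = 15, y = -26 + (-8) = -34 — same as recorded.
Step 7: x = 15 + (1) = 16, y = -34 + (-9) = -43 — checks out.
Every step is consistent.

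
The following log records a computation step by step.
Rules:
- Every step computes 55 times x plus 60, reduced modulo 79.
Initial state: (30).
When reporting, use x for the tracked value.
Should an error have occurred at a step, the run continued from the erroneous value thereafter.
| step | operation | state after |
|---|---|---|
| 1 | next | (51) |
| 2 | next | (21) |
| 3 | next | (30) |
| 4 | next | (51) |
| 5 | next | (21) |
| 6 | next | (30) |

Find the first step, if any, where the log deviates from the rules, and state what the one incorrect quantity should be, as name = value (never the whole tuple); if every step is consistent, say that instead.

Recomputing the run from the initial state:
step 1: x = 51
step 2: x = 21
step 3: x = 30
step 4: x = 51
step 5: x = 21
step 6: x = 30
This matches the log at every step.

no error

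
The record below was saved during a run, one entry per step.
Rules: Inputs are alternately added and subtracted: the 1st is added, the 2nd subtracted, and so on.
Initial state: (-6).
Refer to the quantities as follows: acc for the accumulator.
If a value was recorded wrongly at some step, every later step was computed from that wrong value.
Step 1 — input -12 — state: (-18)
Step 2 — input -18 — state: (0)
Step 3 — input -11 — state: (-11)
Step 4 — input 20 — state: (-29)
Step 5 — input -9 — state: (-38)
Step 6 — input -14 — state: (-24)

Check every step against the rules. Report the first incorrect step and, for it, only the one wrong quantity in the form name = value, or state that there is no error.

step 1: acc = -6 + -12 = -18 -> exactly as logged
step 2: acc = -18 - -18 = 0 -> confirmed correct
step 3: acc = 0 + -11 = -11 -> checks out
step 4: acc = -11 - 20 = -31 -> first mismatch against the record
That makes step 4 the first incorrect line — acc = -31 is what it should show.

step 4, acc = -31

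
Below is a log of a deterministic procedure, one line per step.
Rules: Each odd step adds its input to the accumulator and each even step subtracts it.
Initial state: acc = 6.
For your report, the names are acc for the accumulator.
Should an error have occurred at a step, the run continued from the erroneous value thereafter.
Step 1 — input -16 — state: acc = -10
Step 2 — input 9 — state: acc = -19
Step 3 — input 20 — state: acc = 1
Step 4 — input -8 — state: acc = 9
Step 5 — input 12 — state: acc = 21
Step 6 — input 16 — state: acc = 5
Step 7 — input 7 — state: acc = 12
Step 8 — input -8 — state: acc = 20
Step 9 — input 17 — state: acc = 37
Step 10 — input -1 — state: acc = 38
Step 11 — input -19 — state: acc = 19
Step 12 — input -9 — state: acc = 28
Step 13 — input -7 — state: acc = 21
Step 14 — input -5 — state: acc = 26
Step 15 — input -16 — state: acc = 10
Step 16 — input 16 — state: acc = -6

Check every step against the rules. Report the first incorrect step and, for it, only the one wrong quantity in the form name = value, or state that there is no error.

no error

Recomputing the run from the initial state:
step 1: acc = -10
step 2: acc = -19
step 3: acc = 1
step 4: acc = 9
step 5: acc = 21
step 6: acc = 5
step 7: acc = 12
step 8: acc = 20
step 9: acc = 37
step 10: acc = 38
step 11: acc = 19
step 12: acc = 28
step 13: acc = 21
step 14: acc = 26
step 15: acc = 10
step 16: acc = -6
This matches the log at every step.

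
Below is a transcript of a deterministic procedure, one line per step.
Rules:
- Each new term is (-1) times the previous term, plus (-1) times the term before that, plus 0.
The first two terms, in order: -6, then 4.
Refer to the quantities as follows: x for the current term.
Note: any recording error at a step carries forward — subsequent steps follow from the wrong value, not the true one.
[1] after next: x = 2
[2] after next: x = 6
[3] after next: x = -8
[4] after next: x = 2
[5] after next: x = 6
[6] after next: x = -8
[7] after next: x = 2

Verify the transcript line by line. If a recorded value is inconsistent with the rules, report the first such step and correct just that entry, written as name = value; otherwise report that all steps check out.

Recomputing the run from the initial state:
step 1: x = 2
step 2: x = -6
step 3: x = 4
step 4: x = 2
step 5: x = -6
step 6: x = 4
step 7: x = 2
The first disagreement with the transcript is at step 2, where the value should be x = -6.

step 2, x = -6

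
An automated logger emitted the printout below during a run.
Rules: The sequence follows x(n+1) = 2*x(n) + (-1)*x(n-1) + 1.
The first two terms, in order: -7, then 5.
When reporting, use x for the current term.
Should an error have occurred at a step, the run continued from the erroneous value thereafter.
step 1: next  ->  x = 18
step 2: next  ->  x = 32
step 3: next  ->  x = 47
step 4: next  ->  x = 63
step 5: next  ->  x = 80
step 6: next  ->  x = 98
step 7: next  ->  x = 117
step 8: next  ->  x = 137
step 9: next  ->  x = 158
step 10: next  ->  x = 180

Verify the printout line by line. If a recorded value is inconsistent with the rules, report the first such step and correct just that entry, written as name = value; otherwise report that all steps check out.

Recomputing the run from the initial state:
step 1: x = 18
step 2: x = 32
step 3: x = 47
step 4: x = 63
step 5: x = 80
step 6: x = 98
step 7: x = 117
step 8: x = 137
step 9: x = 158
step 10: x = 180
This matches the printout at every step.

no error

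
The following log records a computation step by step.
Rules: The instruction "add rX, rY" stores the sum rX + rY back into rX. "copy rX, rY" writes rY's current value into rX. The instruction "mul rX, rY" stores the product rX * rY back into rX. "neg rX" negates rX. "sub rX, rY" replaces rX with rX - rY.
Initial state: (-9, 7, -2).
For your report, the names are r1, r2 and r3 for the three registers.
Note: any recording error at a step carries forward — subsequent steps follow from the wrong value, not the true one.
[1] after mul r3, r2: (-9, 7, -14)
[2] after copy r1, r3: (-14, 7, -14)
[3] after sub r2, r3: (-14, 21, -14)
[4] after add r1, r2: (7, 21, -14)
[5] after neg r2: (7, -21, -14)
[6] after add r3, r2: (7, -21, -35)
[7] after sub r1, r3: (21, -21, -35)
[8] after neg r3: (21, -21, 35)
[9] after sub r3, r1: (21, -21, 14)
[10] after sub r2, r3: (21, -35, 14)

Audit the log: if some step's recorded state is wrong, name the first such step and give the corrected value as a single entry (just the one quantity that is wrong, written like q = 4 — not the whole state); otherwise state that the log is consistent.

step 7, r1 = 42

Step 1: r3 = -2 * 7 = -14 — checks out.
Step 2: r1 = -14 — consistent with the log.
Step 3: r2 = 7 - -14 = 21 — consistent with the log.
Step 4: r1 = -14 + 21 = 7 — no discrepancy.
Step 5: r2 = -(21) = -21 — exactly as logged.
Step 6: r3 = -14 + -21 = -35 — agrees with the log.
Step 7: r1 = 7 - -35 = 42 — the log disagrees here.
So the first discrepancy is step 7, where the right value is r1 = 42.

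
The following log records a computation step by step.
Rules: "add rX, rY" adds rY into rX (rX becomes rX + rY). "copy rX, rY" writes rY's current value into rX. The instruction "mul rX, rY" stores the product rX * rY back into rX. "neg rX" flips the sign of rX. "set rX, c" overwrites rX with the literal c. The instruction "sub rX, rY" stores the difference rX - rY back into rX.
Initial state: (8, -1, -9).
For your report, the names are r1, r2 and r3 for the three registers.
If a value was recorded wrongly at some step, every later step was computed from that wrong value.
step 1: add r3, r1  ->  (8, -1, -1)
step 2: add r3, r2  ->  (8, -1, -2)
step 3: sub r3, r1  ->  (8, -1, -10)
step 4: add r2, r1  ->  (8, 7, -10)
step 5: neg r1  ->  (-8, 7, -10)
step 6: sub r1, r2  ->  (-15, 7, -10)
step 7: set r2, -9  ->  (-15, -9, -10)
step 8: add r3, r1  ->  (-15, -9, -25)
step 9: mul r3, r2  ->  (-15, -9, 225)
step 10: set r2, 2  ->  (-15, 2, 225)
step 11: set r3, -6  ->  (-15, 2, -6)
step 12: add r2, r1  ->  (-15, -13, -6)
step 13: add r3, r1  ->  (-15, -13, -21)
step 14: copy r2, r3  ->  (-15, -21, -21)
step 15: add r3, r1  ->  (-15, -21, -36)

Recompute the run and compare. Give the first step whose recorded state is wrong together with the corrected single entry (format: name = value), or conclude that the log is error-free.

Recomputing the run from the initial state:
step 1: r1 = 8, r2 = -1, r3 = -1
step 2: r1 = 8, r2 = -1, r3 = -2
step 3: r1 = 8, r2 = -1, r3 = -10
step 4: r1 = 8, r2 = 7, r3 = -10
step 5: r1 = -8, r2 = 7, r3 = -10
step 6: r1 = -15, r2 = 7, r3 = -10
step 7: r1 = -15, r2 = -9, r3 = -10
step 8: r1 = -15, r2 = -9, r3 = -25
step 9: r1 = -15, r2 = -9, r3 = 225
step 10: r1 = -15, r2 = 2, r3 = 225
step 11: r1 = -15, r2 = 2, r3 = -6
step 12: r1 = -15, r2 = -13, r3 = -6
step 13: r1 = -15, r2 = -13, r3 = -21
step 14: r1 = -15, r2 = -21, r3 = -21
step 15: r1 = -15, r2 = -21, r3 = -36
This matches the log at every step.

no error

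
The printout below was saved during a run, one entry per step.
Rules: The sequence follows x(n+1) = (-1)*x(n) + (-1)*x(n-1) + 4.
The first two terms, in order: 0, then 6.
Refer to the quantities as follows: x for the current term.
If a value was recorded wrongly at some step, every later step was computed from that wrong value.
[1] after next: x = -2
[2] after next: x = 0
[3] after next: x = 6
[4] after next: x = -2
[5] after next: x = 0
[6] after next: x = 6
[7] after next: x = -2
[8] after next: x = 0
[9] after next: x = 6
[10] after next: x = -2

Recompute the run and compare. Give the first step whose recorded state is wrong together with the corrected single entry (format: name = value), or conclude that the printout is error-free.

no error

step 1: x = -1*(6) + (-1)*(0) + (4) = -2 -> confirmed correct
step 2: x = -1*(-2) + (-1)*(6) + (4) = 0 -> no discrepancy
step 3: x = -1*(0) + (-1)*(-2) + (4) = 6 -> verified
step 4: x = -1*(6) + (-1)*(0) + (4) = -2 -> exactly as logged
step 5: x = -1*(-2) + (-1)*(6) + (4) = 0 -> checks out
step 6: x = -1*(0) + (-1)*(-2) + (4) = 6 -> exactly as logged
step 7: x = -1*(6) + (-1)*(0) + (4) = -2 -> verified
step 8: x = -1*(-2) + (-1)*(6) + (4) = 0 -> same as recorded
step 9: x = -1*(0) + (-1)*(-2) + (4) = 6 -> checks out
step 10: x = -1*(6) + (-1)*(0) + (4) = -2 -> exactly as logged
No step deviates from the rules.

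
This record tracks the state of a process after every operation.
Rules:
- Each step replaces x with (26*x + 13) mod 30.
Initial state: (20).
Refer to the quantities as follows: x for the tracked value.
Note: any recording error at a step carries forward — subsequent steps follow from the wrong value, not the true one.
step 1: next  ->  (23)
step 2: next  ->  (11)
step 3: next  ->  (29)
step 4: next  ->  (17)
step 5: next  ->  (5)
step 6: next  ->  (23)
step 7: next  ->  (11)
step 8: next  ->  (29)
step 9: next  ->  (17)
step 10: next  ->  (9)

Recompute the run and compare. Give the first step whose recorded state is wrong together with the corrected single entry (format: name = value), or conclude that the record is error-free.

Recomputing the run from the initial state:
step 1: x = 23
step 2: x = 11
step 3: x = 29
step 4: x = 17
step 5: x = 5
step 6: x = 23
step 7: x = 11
step 8: x = 29
step 9: x = 17
step 10: x = 5
The first disagreement with the record is at step 10, where the value should be x = 5.

step 10, x = 5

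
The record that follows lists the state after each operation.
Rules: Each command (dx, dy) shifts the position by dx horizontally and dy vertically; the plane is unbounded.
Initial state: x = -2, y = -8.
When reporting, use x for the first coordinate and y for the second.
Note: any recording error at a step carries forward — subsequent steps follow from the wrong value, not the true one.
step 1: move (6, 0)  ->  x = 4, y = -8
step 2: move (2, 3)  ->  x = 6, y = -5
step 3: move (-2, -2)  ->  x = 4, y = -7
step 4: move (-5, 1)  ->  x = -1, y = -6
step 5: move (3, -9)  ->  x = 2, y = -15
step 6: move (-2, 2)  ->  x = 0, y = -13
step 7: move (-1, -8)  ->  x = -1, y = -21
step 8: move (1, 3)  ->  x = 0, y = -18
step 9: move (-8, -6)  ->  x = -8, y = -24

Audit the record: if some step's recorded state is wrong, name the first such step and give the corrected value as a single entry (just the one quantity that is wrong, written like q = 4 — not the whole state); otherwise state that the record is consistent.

1. x = -2 + (6) = 4, y = -8 + (0) = -8 (same as recorded)
2. x = 4 + (2) = 6, y = -8 + (3) = -5 (checks out)
3. x = 6 + (-2) = 4, y = -5 + (-2) = -7 (consistent with the record)
4. x = 4 + (-5) = -1, y = -7 + (1) = -6 (in agreement)
5. x = -1 + (3) = 2, y = -6 + (-9) = -15 (in agreement)
6. x = 2 + (-2) = 0, y = -15 + (2) = -13 (no discrepancy)
7. x = 0 + (-1) = -1, y = -13 + (-8) = -21 (exactly as logged)
8. x = -1 + (1) = 0, y = -21 + (3) = -18 (confirmed correct)
9. x = 0 + (-8) = -8, y = -18 + (-6) = -24 (same as recorded)
Each recorded entry agrees with the recomputation.

no error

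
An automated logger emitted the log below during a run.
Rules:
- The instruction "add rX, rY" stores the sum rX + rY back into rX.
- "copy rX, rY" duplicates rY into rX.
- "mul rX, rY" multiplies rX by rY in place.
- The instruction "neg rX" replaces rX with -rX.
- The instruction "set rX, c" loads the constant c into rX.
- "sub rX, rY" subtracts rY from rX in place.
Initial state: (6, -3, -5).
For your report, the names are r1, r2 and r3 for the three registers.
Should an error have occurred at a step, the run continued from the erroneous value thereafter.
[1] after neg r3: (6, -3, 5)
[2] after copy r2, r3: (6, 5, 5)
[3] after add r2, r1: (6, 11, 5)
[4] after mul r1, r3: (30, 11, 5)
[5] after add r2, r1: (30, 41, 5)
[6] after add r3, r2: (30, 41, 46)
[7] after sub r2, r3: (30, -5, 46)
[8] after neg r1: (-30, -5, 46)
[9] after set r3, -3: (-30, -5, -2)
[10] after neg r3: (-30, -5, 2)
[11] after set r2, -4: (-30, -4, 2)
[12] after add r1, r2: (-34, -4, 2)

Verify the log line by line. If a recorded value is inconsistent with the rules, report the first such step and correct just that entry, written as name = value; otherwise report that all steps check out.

step 1: r3 = -(-5) = 5 -> consistent with the log
step 2: r2 = 5 -> exactly as logged
step 3: r2 = 5 + 6 = 11 -> exactly as logged
step 4: r1 = 6 * 5 = 30 -> confirmed correct
step 5: r2 = 11 + 30 = 41 -> checks out
step 6: r3 = 5 + 41 = 46 -> verified
step 7: r2 = 41 - 46 = -5 -> consistent with the log
step 8: r1 = -(30) = -30 -> confirmed correct
step 9: r3 = -3 -> the recorded entry deviates here
So the first discrepancy is step 9, where the right value is r3 = -3.

step 9, r3 = -3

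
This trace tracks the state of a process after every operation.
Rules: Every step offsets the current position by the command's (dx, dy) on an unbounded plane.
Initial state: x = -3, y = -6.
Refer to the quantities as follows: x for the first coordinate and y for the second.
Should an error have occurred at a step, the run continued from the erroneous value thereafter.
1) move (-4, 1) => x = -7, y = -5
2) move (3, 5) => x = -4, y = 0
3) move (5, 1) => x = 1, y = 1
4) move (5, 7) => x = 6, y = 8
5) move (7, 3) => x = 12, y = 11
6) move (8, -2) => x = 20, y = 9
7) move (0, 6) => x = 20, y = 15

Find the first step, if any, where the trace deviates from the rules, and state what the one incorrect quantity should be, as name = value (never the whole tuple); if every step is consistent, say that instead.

step 5, x = 13

Step 1: x = -3 + (-4) = -7, y = -6 + (1) = -5 — no discrepancy.
Step 2: x = -7 + (3) = -4, y = -5 + (5) = 0 — verified.
Step 3: x = -4 + (5) = 1, y = 0 + (1) = 1 — checks out.
Step 4: x = 1 + (5) = 6, y = 1 + (7) = 8 — in agreement.
Step 5: x = 6 + (7) = 13, y = 8 + (3) = 11 — the trace disagrees here.
First deviation found at step 5; the corrected entry is x = 13.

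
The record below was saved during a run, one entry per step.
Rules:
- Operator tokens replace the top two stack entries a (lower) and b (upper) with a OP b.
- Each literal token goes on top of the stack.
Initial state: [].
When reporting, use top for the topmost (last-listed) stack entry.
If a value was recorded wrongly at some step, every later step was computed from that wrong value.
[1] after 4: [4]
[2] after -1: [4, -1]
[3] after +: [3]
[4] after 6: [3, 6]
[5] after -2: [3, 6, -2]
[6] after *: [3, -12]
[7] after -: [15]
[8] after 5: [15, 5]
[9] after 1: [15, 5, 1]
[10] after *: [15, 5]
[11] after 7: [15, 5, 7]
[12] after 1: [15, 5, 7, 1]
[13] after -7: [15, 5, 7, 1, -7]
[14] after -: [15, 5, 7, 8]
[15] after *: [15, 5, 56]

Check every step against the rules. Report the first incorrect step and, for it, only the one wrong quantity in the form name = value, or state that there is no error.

no error

step 1: push 4: top = 4 -> in agreement
step 2: push -1: top = -1 -> agrees with the record
step 3: 4 + -1 = 3 -> in agreement
step 4: push 6: top = 6 -> agrees with the record
step 5: push -2: top = -2 -> agrees with the record
step 6: 6 * -2 = -12 -> in agreement
step 7: 3 - -12 = 15 -> in agreement
step 8: push 5: top = 5 -> agrees with the record
step 9: push 1: top = 1 -> matches
step 10: 5 * 1 = 5 -> checks out
step 11: push 7: top = 7 -> same as recorded
step 12: push 1: top = 1 -> in agreement
step 13: push -7: top = -7 -> exactly as logged
step 14: 1 - -7 = 8 -> verified
step 15: 7 * 8 = 56 -> matches
Nothing is out of place; the run is error-free.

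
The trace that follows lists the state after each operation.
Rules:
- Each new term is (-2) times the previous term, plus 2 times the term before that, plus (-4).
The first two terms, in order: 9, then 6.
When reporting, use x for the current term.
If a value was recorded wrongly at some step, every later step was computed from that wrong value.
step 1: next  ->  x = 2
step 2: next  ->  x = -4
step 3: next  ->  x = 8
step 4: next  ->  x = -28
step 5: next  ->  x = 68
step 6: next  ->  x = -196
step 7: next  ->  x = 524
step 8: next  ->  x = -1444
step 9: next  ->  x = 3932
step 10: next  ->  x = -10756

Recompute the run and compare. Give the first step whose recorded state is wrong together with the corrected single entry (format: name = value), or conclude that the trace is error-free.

Recomputing the run from the initial state:
step 1: x = 2
step 2: x = 4
step 3: x = -8
step 4: x = 20
step 5: x = -60
step 6: x = 156
step 7: x = -436
step 8: x = 1180
step 9: x = -3236
step 10: x = 8828
The first disagreement with the trace is at step 2, where the value should be x = 4.

step 2, x = 4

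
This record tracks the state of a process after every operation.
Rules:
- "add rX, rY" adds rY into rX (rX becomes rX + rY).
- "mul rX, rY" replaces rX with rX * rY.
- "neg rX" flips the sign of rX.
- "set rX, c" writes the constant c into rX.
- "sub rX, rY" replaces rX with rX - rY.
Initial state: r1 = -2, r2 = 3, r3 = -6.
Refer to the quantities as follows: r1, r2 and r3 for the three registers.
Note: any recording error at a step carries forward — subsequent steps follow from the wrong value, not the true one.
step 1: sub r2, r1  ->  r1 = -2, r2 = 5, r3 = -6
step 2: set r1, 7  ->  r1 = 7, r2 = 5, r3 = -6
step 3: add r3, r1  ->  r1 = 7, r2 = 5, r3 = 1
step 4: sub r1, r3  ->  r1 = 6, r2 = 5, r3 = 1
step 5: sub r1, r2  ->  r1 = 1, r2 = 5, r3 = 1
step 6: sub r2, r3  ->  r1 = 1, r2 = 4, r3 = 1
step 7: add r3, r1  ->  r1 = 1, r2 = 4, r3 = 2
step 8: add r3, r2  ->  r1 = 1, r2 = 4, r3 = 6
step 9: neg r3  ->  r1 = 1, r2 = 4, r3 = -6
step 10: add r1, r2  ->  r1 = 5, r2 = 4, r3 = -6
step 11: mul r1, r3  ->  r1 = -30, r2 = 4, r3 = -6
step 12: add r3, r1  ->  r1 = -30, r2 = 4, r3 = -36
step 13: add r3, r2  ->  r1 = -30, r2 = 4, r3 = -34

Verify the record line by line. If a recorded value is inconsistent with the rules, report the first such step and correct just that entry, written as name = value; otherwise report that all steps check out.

1. r2 = 3 - -2 = 5 (consistent with the record)
2. r1 = 7 (confirmed correct)
3. r3 = -6 + 7 = 1 (confirmed correct)
4. r1 = 7 - 1 = 6 (consistent with the record)
5. r1 = 6 - 5 = 1 (verified)
6. r2 = 5 - 1 = 4 (confirmed correct)
7. r3 = 1 + 1 = 2 (in agreement)
8. r3 = 2 + 4 = 6 (exactly as logged)
9. r3 = -(6) = -6 (verified)
10. r1 = 1 + 4 = 5 (no discrepancy)
11. r1 = 5 * -6 = -30 (in agreement)
12. r3 = -6 + -30 = -36 (no discrepancy)
13. r3 = -36 + 4 = -32 (the entry is off here)
That makes step 13 the first incorrect line — r3 = -32 is what it should show.

step 13, r3 = -32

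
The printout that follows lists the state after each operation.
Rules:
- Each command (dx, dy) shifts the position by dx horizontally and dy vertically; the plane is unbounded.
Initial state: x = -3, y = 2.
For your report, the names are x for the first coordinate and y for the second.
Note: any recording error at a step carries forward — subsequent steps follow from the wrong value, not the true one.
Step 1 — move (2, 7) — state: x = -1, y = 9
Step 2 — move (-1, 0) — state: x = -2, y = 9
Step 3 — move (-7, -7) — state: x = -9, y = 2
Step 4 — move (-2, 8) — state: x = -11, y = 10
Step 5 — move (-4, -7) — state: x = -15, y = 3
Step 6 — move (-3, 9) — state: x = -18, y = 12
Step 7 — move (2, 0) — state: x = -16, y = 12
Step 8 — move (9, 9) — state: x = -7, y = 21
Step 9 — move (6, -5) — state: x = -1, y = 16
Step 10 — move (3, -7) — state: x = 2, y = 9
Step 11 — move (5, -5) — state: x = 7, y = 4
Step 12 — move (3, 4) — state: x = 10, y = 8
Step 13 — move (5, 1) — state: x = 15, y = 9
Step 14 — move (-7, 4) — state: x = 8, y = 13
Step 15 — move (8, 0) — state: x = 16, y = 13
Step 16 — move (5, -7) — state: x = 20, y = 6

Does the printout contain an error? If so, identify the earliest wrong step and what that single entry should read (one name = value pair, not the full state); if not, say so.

Recomputing the run from the initial state:
step 1: x = -1, y = 9
step 2: x = -2, y = 9
step 3: x = -9, y = 2
step 4: x = -11, y = 10
step 5: x = -15, y = 3
step 6: x = -18, y = 12
step 7: x = -16, y = 12
step 8: x = -7, y = 21
step 9: x = -1, y = 16
step 10: x = 2, y = 9
step 11: x = 7, y = 4
step 12: x = 10, y = 8
step 13: x = 15, y = 9
step 14: x = 8, y = 13
step 15: x = 16, y = 13
step 16: x = 21, y = 6
The first disagreement with the printout is at step 16, where the value should be x = 21.

step 16, x = 21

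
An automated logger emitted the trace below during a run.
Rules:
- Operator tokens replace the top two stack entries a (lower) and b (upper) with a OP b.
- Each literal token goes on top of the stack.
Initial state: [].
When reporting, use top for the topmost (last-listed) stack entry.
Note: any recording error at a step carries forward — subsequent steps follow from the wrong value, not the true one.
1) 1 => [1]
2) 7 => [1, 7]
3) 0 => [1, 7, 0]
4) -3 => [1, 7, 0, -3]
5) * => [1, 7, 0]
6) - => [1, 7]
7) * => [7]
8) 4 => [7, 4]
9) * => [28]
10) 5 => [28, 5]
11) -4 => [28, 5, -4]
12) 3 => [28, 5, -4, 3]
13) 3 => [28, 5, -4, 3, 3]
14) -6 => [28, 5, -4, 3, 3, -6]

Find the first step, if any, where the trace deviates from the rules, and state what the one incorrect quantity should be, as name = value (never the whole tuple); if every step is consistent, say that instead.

no error

Step 1: push 1: top = 1 — checks out.
Step 2: push 7: top = 7 — exactly as logged.
Step 3: push 0: top = 0 — checks out.
Step 4: push -3: top = -3 — exactly as logged.
Step 5: 0 * -3 = 0 — in agreement.
Step 6: 7 - 0 = 7 — verified.
Step 7: 1 * 7 = 7 — consistent with the trace.
Step 8: push 4: top = 4 — same as recorded.
Step 9: 7 * 4 = 28 — same as recorded.
Step 10: push 5: top = 5 — confirmed correct.
Step 11: push -4: top = -4 — confirmed correct.
Step 12: push 3: top = 3 — consistent with the trace.
Step 13: push 3: top = 3 — same as recorded.
Step 14: push -6: top = -6 — no discrepancy.
The whole run recomputes cleanly — no discrepancies.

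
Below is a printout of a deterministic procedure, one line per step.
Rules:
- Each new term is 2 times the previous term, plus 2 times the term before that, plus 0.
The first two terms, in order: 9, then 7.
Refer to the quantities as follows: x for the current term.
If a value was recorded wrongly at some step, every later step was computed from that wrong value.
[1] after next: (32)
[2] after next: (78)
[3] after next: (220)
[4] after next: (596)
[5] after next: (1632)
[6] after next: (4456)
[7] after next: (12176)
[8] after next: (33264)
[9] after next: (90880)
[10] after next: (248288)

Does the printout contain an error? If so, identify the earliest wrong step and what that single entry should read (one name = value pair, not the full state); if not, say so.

no error

Recomputing the run from the initial state:
step 1: x = 32
step 2: x = 78
step 3: x = 220
step 4: x = 596
step 5: x = 1632
step 6: x = 4456
step 7: x = 12176
step 8: x = 33264
step 9: x = 90880
step 10: x = 248288
This matches the printout at every step.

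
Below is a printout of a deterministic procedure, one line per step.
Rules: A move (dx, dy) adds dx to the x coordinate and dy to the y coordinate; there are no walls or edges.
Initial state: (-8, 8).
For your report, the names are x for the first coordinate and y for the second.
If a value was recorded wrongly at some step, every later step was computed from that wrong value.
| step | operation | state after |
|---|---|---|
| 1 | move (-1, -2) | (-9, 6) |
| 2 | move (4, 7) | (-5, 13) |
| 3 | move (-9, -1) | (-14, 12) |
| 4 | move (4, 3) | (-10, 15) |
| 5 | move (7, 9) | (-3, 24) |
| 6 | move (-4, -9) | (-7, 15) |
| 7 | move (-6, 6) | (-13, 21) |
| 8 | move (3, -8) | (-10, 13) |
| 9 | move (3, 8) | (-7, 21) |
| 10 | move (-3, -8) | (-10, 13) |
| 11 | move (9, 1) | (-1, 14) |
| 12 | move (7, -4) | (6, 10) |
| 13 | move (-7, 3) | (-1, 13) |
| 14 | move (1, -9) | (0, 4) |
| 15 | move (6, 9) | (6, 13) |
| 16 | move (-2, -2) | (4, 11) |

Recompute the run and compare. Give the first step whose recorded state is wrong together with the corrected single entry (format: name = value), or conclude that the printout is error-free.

Recomputing the run from the initial state:
step 1: x = -9, y = 6
step 2: x = -5, y = 13
step 3: x = -14, y = 12
step 4: x = -10, y = 15
step 5: x = -3, y = 24
step 6: x = -7, y = 15
step 7: x = -13, y = 21
step 8: x = -10, y = 13
step 9: x = -7, y = 21
step 10: x = -10, y = 13
step 11: x = -1, y = 14
step 12: x = 6, y = 10
step 13: x = -1, y = 13
step 14: x = 0, y = 4
step 15: x = 6, y = 13
step 16: x = 4, y = 11
This matches the printout at every step.

no error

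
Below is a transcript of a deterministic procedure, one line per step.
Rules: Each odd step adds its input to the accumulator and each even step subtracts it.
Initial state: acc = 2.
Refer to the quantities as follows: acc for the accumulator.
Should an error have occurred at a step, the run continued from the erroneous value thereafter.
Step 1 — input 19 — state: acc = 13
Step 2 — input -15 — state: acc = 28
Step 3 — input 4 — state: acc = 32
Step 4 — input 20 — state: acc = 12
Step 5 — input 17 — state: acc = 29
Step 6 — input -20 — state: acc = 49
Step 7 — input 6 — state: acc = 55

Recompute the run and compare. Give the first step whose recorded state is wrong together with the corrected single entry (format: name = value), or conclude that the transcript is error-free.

Recomputing the run from the initial state:
step 1: acc = 21
step 2: acc = 36
step 3: acc = 40
step 4: acc = 20
step 5: acc = 37
step 6: acc = 57
step 7: acc = 63
The first disagreement with the transcript is at step 1, where the value should be acc = 21.

step 1, acc = 21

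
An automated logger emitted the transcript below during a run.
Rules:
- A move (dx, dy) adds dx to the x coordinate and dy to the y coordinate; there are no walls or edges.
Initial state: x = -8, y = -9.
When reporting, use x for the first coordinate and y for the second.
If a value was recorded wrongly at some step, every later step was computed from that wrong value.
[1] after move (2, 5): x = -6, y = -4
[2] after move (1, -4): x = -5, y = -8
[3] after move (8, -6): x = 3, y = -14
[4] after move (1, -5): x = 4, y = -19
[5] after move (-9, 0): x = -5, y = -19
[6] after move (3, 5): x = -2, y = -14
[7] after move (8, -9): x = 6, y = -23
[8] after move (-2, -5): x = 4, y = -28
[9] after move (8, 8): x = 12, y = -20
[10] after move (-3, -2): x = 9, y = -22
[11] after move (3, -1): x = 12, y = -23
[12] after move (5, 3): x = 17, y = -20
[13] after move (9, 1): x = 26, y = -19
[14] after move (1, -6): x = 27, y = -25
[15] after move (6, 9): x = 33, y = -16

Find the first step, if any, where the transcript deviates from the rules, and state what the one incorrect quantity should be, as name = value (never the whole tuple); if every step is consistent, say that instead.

1. x = -8 + (2) = -6, y = -9 + (5) = -4 (verified)
2. x = -6 + (1) = -5, y = -4 + (-4) = -8 (checks out)
3. x = -5 + (8) = 3, y = -8 + (-6) = -14 (exactly as logged)
4. x = 3 + (1) = 4, y = -14 + (-5) = -19 (verified)
5. x = 4 + (-9) = -5, y = -19 + (0) = -19 (exactly as logged)
6. x = -5 + (3) = -2, y = -19 + (5) = -14 (agrees with the transcript)
7. x = -2 + (8) = 6, y = -14 + (-9) = -23 (exactly as logged)
8. x = 6 + (-2) = 4, y = -23 + (-5) = -28 (checks out)
9. x = 4 + (8) = 12, y = -28 + (8) = -20 (verified)
10. x = 12 + (-3) = 9, y = -20 + (-2) = -22 (agrees with the transcript)
11. x = 9 + (3) = 12, y = -22 + (-1) = -23 (exactly as logged)
12. x = 12 + (5) = 17, y = -23 + (3) = -20 (no discrepancy)
13. x = 17 + (9) = 26, y = -20 + (1) = -19 (in agreement)
14. x = 26 + (1) = 27, y = -19 + (-6) = -25 (no discrepancy)
15. x = 27 + (6) = 33, y = -25 + (9) = -16 (matches)
All steps check out; nothing to correct.

no error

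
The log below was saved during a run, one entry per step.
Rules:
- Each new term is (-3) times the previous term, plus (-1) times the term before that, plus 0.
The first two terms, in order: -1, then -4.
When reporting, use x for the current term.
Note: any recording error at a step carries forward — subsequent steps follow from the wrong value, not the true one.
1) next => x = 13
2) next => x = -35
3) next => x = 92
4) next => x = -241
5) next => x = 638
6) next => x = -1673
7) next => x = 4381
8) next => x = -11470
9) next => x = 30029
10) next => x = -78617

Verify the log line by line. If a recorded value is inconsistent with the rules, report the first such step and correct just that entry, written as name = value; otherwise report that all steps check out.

step 5, x = 631

step 1: x = -3*(-4) + (-1)*(-1) + (0) = 13 -> agrees with the log
step 2: x = -3*(13) + (-1)*(-4) + (0) = -35 -> matches
step 3: x = -3*(-35) + (-1)*(13) + (0) = 92 -> in agreement
step 4: x = -3*(92) + (-1)*(-35) + (0) = -241 -> in agreement
step 5: x = -3*(-241) + (-1)*(92) + (0) = 631 -> the entry is off here
That makes step 5 the first incorrect line — x = 631 is what it should show.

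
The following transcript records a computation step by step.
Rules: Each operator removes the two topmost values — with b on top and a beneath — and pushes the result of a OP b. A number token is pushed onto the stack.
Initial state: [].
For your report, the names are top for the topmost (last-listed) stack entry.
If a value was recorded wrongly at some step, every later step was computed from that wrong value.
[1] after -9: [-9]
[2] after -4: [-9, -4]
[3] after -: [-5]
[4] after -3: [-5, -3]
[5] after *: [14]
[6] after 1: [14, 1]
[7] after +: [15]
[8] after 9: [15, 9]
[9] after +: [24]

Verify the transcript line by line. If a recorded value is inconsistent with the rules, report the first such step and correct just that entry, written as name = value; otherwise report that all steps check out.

step 5, top = 15

step 1: push -9: top = -9 -> confirmed correct
step 2: push -4: top = -4 -> exactly as logged
step 3: -9 - -4 = -5 -> matches
step 4: push -3: top = -3 -> agrees with the transcript
step 5: -5 * -3 = 15 -> not what was recorded
First deviation found at step 5; the corrected entry is top = 15.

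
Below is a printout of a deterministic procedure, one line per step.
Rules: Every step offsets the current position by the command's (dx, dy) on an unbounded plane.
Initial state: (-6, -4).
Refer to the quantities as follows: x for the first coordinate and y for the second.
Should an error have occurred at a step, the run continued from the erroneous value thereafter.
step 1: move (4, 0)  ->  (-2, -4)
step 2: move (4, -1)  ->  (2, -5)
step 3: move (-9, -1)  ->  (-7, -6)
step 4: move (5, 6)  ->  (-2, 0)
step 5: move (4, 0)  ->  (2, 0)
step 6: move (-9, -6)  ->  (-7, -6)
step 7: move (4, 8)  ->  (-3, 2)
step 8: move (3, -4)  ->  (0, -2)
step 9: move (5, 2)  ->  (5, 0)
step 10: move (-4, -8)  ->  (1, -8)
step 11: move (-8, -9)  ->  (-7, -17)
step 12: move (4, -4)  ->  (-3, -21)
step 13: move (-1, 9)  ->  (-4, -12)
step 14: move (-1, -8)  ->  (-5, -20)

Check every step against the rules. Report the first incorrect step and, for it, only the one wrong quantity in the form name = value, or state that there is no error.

step 1: x = -6 + (4) = -2, y = -4 + (0) = -4 -> confirmed correct
step 2: x = -2 + (4) = 2, y = -4 + (-1) = -5 -> agrees with the printout
step 3: x = 2 + (-9) = -7, y = -5 + (-1) = -6 -> consistent with the printout
step 4: x = -7 + (5) = -2, y = -6 + (6) = 0 -> confirmed correct
step 5: x = -2 + (4) = 2, y = 0 + (0) = 0 -> exactly as logged
step 6: x = 2 + (-9) = -7, y = 0 + (-6) = -6 -> consistent with the printout
step 7: x = -7 + (4) = -3, y = -6 + (8) = 2 -> confirmed correct
step 8: x = -3 + (3) = 0, y = 2 + (-4) = -2 -> exactly as logged
step 9: x = 0 + (5) = 5, y = -2 + (2) = 0 -> checks out
step 10: x = 5 + (-4) = 1, y = 0 + (-8) = -8 -> matches
step 11: x = 1 + (-8) = -7, y = -8 + (-9) = -17 -> verified
step 12: x = -7 + (4) = -3, y = -17 + (-4) = -21 -> verified
step 13: x = -3 + (-1) = -4, y = -21 + (9) = -12 -> same as recorded
step 14: x = -4 + (-1) = -5, y = -12 + (-8) = -20 -> consistent with the printout
All entries verified; no error found.

no error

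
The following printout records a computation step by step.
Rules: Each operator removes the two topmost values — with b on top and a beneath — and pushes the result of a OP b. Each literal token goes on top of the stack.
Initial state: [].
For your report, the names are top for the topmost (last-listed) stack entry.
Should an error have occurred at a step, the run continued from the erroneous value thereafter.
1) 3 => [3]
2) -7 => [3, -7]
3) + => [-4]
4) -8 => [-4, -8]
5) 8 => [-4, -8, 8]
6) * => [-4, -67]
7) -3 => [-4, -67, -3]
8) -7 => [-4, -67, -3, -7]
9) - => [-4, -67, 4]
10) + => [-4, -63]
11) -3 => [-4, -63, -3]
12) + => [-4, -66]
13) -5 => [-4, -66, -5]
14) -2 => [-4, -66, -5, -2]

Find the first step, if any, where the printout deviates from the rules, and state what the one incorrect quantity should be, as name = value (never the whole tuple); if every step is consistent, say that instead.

step 1: push 3: top = 3 -> checks out
step 2: push -7: top = -7 -> matches
step 3: 3 + -7 = -4 -> checks out
step 4: push -8: top = -8 -> in agreement
step 5: push 8: top = 8 -> in agreement
step 6: -8 * 8 = -64 -> the printout disagrees here
So the first discrepancy is step 6, where the right value is top = -64.

step 6, top = -64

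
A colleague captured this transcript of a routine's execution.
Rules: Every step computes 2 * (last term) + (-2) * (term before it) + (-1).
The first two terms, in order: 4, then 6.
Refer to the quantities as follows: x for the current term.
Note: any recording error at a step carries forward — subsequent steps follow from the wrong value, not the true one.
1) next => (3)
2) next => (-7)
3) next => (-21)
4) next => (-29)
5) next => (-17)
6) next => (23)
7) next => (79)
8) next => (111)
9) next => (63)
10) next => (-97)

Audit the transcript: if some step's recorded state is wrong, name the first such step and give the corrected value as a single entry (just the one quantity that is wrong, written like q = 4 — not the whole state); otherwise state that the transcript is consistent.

Recomputing the run from the initial state:
step 1: x = 3
step 2: x = -7
step 3: x = -21
step 4: x = -29
step 5: x = -17
step 6: x = 23
step 7: x = 79
step 8: x = 111
step 9: x = 63
step 10: x = -97
This matches the transcript at every step.

no error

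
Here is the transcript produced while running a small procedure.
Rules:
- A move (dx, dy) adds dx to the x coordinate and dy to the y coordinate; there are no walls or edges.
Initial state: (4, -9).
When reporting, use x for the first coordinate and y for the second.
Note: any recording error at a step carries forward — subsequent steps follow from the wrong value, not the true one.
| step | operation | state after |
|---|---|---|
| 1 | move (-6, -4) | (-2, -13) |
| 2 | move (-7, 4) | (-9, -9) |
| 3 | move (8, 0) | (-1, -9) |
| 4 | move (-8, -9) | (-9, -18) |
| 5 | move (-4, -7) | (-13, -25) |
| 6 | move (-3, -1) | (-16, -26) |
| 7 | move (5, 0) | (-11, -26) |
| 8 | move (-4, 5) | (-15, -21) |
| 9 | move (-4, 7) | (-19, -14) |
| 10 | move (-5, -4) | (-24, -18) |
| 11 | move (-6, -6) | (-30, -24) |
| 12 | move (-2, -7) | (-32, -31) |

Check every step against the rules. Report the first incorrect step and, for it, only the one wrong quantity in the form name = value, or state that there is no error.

Recomputing the run from the initial state:
step 1: x = -2, y = -13
step 2: x = -9, y = -9
step 3: x = -1, y = -9
step 4: x = -9, y = -18
step 5: x = -13, y = -25
step 6: x = -16, y = -26
step 7: x = -11, y = -26
step 8: x = -15, y = -21
step 9: x = -19, y = -14
step 10: x = -24, y = -18
step 11: x = -30, y = -24
step 12: x = -32, y = -31
This matches the transcript at every step.

no error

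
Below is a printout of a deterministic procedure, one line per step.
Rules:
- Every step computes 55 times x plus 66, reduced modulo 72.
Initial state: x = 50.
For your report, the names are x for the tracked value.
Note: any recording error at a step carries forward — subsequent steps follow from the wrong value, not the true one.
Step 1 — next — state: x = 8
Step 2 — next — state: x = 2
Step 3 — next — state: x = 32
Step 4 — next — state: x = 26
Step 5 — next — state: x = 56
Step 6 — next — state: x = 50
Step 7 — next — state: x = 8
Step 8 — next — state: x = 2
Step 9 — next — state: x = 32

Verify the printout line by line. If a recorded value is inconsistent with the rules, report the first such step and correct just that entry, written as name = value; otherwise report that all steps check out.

Step 1: x = (55*50 + 66) mod 72 = 8 — verified.
Step 2: x = (55*8 + 66) mod 72 = 2 — same as recorded.
Step 3: x = (55*2 + 66) mod 72 = 32 — in agreement.
Step 4: x = (55*32 + 66) mod 72 = 26 — confirmed correct.
Step 5: x = (55*26 + 66) mod 72 = 56 — consistent with the printout.
Step 6: x = (55*56 + 66) mod 72 = 50 — confirmed correct.
Step 7: x = (55*50 + 66) mod 72 = 8 — no discrepancy.
Step 8: x = (55*8 + 66) mod 72 = 2 — verified.
Step 9: x = (55*2 + 66) mod 72 = 32 — in agreement.
Every step is consistent.

no error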